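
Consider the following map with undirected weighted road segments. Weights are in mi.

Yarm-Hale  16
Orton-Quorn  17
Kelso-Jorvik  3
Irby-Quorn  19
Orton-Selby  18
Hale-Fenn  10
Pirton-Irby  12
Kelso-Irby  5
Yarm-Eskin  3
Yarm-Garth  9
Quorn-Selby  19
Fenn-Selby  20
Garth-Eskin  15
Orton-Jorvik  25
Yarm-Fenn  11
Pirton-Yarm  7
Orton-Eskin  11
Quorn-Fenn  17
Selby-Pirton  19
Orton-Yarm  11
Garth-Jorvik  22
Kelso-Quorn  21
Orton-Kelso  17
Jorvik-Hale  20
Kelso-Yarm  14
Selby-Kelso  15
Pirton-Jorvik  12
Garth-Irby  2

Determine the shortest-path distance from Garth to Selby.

22 mi

Settle nodes by increasing distance from Garth:
Garth: 0
Irby: 2  (via Garth)
Kelso: 7  (via Irby)
Yarm: 9  (via Garth)
Jorvik: 10  (via Kelso)
Eskin: 12  (via Yarm)
Pirton: 14  (via Irby)
Fenn: 20  (via Yarm)
Orton: 20  (via Yarm)
Quorn: 21  (via Irby)
Selby: 22  (via Kelso)
Shortest route: Garth → Irby → Kelso → Selby = 22 mi.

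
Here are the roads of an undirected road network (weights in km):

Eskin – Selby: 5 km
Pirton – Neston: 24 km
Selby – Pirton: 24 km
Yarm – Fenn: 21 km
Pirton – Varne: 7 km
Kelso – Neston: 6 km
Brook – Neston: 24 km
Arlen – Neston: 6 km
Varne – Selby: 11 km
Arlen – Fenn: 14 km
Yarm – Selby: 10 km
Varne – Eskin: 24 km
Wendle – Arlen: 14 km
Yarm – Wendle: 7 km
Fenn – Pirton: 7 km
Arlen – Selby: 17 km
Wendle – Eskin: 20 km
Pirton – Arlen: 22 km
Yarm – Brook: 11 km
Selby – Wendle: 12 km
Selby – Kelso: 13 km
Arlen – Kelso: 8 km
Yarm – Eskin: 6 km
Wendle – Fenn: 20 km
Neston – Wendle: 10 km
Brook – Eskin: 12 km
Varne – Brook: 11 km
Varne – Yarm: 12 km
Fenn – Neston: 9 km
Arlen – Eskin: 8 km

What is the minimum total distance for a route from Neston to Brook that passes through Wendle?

Shortest Neston→Wendle: Neston–Wendle = 10
Shortest Wendle→Brook: Wendle–Yarm–Brook = 18
Total via Wendle: 10 + 18 = 28 km.

28 km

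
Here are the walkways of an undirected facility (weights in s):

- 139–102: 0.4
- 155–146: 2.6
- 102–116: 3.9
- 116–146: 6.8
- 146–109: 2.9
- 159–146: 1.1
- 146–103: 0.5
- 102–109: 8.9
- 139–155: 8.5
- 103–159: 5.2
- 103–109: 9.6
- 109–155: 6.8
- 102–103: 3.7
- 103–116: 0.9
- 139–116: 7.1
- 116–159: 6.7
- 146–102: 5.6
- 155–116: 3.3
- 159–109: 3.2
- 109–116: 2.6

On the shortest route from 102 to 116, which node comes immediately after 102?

Compare a few routes:
102 → 116: 3.9 = 3.9
102 → 146 → 103 → 116: 5.6+0.5+0.9 = 7
102 → 103 → 116: 3.7+0.9 = 4.6
102 → 139 → 116: 0.4+7.1 = 7.5
Cheapest is 102 → 116 at 3.9 s.
So from 102 the first move is to 116.

116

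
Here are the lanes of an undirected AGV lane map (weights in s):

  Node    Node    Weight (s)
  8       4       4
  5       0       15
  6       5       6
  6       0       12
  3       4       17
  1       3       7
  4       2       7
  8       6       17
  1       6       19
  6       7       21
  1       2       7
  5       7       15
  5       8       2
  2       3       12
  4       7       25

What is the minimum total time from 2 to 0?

Settle nodes by increasing distance from 2:
2: 0
1: 7  (via 2)
4: 7  (via 2)
8: 11  (via 4)
3: 12  (via 2)
5: 13  (via 8)
6: 19  (via 5)
0: 28  (via 5)
Shortest route: 2 → 4 → 8 → 5 → 0 = 28 s.

28 s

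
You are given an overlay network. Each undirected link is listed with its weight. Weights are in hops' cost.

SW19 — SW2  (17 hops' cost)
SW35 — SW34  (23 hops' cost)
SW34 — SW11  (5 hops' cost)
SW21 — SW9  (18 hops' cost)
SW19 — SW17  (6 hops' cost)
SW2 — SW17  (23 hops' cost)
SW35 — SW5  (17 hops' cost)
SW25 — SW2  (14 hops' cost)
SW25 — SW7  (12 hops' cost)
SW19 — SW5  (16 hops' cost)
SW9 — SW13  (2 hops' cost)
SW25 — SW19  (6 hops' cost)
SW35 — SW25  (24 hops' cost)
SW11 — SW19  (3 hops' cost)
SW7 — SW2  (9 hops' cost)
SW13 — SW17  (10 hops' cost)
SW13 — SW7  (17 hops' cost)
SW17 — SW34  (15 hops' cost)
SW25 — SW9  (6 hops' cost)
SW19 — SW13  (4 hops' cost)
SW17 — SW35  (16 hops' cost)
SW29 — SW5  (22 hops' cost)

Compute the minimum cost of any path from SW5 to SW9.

22 hops' cost

Shortest distances from SW5:
SW5: 0
SW19: 16  (via SW5)
SW35: 17  (via SW5)
SW11: 19  (via SW19)
SW13: 20  (via SW19)
SW9: 22  (via SW13)
Shortest route: SW5 → SW19 → SW13 → SW9 = 22 hops' cost.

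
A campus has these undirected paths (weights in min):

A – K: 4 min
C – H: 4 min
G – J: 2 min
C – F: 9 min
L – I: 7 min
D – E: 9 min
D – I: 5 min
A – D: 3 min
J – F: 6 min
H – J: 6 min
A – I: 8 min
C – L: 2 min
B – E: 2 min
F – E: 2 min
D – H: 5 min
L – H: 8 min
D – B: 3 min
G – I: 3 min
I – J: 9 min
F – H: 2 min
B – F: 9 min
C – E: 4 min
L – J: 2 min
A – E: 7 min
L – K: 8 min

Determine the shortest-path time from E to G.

10 min

Candidate routes:
E → F → J → G: 2+6+2 = 10
E → F → H → J → G: 2+2+6+2 = 12
Cheapest is E → F → J → G at 10 min.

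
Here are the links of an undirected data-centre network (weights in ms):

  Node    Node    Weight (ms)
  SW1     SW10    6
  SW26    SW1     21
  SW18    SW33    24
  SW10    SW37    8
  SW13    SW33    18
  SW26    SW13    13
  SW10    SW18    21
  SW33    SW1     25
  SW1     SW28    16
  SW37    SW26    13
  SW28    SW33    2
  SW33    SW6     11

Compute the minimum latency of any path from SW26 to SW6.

Settle nodes by increasing distance from SW26:
SW26: 0
SW13: 13  (via SW26)
SW37: 13  (via SW26)
SW1: 21  (via SW26)
SW10: 21  (via SW37)
SW33: 31  (via SW13)
SW28: 33  (via SW33)
SW6: 42  (via SW33)
Shortest route: SW26 → SW13 → SW33 → SW6 = 42 ms.

42 ms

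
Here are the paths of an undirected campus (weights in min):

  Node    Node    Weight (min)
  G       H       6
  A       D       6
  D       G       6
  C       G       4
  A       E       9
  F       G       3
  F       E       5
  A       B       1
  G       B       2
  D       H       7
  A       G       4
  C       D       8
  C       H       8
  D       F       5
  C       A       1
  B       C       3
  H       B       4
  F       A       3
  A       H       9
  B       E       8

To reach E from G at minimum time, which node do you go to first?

F

Compare a few routes:
G → A → F → E: 4+3+5 = 12
G → B → E: 2+8 = 10
G → B → A → F → E: 2+1+3+5 = 11
G → F → E: 3+5 = 8
The minimum is 8 min via G → F → E.
So from G the first move is to F.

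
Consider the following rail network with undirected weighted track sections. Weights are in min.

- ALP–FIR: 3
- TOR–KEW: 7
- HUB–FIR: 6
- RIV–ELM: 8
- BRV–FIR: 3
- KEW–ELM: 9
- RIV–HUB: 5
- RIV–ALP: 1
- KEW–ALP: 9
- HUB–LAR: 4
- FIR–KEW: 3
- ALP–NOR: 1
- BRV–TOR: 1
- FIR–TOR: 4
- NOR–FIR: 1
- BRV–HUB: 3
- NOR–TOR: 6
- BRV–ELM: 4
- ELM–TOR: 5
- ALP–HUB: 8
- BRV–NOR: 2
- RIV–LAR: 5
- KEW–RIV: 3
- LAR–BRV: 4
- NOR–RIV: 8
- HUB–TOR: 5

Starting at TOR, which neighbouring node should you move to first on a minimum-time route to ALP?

Enumerating some paths:
TOR - BRV - NOR - ALP: 1+2+1 = 4
TOR - BRV - FIR - NOR - ALP: 1+3+1+1 = 6
TOR - FIR - NOR - ALP: 4+1+1 = 6
TOR - FIR - ALP: 4+3 = 7
The minimum is 4 min via TOR - BRV - NOR - ALP.
So from TOR the first move is to BRV.

BRV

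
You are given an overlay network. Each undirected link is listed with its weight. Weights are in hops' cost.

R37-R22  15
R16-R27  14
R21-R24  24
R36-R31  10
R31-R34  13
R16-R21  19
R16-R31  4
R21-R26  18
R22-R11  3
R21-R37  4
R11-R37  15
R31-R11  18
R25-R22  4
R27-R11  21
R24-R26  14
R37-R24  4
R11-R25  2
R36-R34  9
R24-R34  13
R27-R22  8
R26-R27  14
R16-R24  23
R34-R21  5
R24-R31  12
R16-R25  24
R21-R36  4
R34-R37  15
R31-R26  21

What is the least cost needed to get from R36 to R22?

Compare a few routes:
R36 → R21 → R37 → R11 → R22: 4+4+15+3 = 26
R36 → R21 → R37 → R22: 4+4+15 = 23
R36 → R21 → R37 → R11 → R25 → R22: 4+4+15+2+4 = 29
Cheapest is R36 → R21 → R37 → R22 at 23 hops' cost.

23 hops' cost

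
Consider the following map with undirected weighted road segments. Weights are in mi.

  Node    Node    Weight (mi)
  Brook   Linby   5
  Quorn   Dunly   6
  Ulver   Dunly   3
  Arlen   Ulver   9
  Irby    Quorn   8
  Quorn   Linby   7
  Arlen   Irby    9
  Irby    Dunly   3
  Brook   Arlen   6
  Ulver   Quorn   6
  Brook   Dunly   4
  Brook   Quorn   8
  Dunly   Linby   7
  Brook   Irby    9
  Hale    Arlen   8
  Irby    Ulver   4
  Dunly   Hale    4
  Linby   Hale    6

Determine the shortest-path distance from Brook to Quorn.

8 mi

Settle nodes by increasing distance from Brook:
Brook: 0
Dunly: 4  (via Brook)
Linby: 5  (via Brook)
Arlen: 6  (via Brook)
Ulver: 7  (via Dunly)
Irby: 7  (via Dunly)
Quorn: 8  (via Brook)
Shortest route: Brook–Quorn = 8 mi.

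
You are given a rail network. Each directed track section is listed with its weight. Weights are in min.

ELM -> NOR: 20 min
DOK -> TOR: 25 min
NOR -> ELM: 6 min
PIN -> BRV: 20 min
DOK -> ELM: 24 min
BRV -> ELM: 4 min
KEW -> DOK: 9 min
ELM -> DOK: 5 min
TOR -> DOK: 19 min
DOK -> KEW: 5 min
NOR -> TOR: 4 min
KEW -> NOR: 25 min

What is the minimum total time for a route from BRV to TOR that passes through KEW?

Shortest BRV→KEW: BRV–ELM–DOK–KEW = 14
Shortest KEW→TOR: KEW–NOR–TOR = 29
Total via KEW: 14 + 29 = 43 min.

43 min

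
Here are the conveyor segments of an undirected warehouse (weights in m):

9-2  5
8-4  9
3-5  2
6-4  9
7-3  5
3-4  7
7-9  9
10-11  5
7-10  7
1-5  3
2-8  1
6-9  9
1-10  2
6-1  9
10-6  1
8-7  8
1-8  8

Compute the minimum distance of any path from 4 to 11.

Shortest distances from 4:
4: 0
3: 7  (via 4)
5: 9  (via 3)
6: 9  (via 4)
8: 9  (via 4)
2: 10  (via 8)
10: 10  (via 6)
1: 12  (via 5)
7: 12  (via 3)
9: 15  (via 2)
11: 15  (via 10)
Shortest route: 4–6–10–11 = 15 m.

15 m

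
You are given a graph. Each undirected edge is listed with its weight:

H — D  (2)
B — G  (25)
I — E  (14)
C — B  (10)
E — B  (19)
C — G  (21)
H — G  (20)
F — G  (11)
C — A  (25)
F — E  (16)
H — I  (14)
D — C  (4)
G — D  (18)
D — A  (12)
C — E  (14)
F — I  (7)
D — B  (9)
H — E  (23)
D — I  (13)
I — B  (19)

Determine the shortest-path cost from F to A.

32

Settle nodes by increasing distance from F:
F: 0
I: 7  (via F)
G: 11  (via F)
E: 16  (via F)
D: 20  (via I)
H: 21  (via I)
C: 24  (via D)
B: 26  (via I)
A: 32  (via D)
Shortest route: F → I → D → A = 32.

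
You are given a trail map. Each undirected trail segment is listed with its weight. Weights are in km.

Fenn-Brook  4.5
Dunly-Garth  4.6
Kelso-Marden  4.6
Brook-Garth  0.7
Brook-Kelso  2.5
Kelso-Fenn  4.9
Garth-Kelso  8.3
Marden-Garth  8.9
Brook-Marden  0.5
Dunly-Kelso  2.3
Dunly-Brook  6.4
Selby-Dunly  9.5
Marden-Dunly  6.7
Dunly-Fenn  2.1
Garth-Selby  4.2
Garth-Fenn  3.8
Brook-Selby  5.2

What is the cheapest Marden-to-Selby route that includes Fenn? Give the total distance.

Shortest Marden→Fenn: Marden → Brook → Fenn = 5
Best Fenn to Selby: Fenn → Garth → Selby costing 8
Total via Fenn: 5 + 8 = 13 km.

13 km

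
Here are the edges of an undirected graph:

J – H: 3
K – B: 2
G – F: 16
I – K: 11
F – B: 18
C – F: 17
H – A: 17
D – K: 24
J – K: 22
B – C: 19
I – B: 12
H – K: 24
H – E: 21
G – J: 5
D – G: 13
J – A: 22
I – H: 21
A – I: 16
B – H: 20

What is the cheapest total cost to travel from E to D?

42

Candidate routes:
E - H - B - K - D: 21+20+2+24 = 67
E - H - J - G - D: 21+3+5+13 = 42
E - H - K - D: 21+24+24 = 69
The minimum is 42 via E - H - J - G - D.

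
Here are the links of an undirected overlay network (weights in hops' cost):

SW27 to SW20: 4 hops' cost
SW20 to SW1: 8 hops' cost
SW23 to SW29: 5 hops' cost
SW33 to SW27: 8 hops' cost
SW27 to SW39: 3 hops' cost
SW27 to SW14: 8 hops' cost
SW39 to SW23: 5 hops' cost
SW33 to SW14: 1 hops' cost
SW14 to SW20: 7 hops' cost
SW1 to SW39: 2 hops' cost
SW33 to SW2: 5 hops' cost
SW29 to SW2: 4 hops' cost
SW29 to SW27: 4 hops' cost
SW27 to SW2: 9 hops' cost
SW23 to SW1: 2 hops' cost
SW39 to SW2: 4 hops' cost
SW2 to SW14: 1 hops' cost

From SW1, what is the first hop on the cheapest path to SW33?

SW39

Compare a few routes:
SW1 → SW23 → SW29 → SW2 → SW14 → SW33: 2+5+4+1+1 = 13
SW1 → SW39 → SW2 → SW33: 2+4+5 = 11
SW1 → SW39 → SW27 → SW33: 2+3+8 = 13
SW1 → SW39 → SW2 → SW14 → SW33: 2+4+1+1 = 8
The minimum is 8 hops' cost via SW1 → SW39 → SW2 → SW14 → SW33.
So from SW1 the first move is to SW39.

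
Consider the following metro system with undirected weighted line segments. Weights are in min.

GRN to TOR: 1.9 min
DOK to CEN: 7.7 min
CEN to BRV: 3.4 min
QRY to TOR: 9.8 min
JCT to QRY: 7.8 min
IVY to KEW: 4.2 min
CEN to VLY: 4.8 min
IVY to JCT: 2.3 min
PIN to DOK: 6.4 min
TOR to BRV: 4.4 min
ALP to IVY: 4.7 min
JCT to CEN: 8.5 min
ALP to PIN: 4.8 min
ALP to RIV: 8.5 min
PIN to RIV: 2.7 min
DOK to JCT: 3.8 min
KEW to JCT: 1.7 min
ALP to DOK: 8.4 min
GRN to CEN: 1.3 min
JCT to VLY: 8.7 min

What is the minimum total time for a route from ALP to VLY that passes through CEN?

Best ALP to CEN: ALP–IVY–JCT–CEN costing 15.5
Shortest CEN→VLY: CEN–VLY = 4.8
Total via CEN: 15.5 + 4.8 = 20.3 min.

20.3 min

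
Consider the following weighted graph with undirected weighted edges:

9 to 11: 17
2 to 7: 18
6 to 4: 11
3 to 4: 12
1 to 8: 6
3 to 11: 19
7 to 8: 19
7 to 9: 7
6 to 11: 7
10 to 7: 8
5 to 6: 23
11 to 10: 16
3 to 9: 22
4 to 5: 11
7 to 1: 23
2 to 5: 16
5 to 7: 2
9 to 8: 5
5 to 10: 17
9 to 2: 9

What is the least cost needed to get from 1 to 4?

31

Shortest distances from 1:
1: 0
8: 6  (via 1)
9: 11  (via 8)
7: 18  (via 9)
2: 20  (via 9)
5: 20  (via 7)
10: 26  (via 7)
11: 28  (via 9)
4: 31  (via 5)
Shortest route: 1 → 8 → 9 → 7 → 5 → 4 = 31.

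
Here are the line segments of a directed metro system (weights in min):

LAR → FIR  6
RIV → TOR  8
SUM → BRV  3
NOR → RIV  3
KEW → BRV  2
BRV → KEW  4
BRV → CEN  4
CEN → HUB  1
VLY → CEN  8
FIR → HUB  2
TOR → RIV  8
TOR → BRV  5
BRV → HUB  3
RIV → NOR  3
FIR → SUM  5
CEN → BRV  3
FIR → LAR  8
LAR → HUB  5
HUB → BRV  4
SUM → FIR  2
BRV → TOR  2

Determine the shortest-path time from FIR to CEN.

Enumerating some paths:
FIR → SUM → BRV → CEN: 5+3+4 = 12
FIR → HUB → BRV → CEN: 2+4+4 = 10
The minimum is 10 min via FIR → HUB → BRV → CEN.

10 min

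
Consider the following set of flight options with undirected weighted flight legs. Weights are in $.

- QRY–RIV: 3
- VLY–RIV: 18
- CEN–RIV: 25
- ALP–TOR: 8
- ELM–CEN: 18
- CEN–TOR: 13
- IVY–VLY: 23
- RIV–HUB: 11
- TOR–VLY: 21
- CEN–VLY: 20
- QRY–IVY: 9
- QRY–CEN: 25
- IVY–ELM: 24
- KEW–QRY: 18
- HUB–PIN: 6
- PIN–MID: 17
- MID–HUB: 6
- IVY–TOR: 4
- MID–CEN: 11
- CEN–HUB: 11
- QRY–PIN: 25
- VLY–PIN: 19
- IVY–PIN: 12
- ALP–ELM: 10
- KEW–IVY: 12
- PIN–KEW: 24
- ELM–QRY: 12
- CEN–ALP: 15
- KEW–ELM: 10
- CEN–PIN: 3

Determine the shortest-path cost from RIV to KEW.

Compare a few routes:
RIV - QRY - KEW: 3+18 = 21
RIV - QRY - IVY - KEW: 3+9+12 = 24
RIV - QRY - ELM - KEW: 3+12+10 = 25
The minimum is $21 via RIV - QRY - KEW.

$21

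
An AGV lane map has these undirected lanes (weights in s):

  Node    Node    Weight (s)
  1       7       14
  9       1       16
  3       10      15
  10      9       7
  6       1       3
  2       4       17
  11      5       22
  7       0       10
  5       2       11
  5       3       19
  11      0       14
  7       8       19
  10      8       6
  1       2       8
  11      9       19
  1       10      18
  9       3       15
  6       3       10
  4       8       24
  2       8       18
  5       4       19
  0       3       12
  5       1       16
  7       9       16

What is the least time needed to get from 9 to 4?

37 s

Compare a few routes:
9 → 10 → 8 → 2 → 4: 7+6+18+17 = 48
9 → 1 → 2 → 4: 16+8+17 = 41
9 → 10 → 8 → 4: 7+6+24 = 37
Cheapest is 9 → 10 → 8 → 4 at 37 s.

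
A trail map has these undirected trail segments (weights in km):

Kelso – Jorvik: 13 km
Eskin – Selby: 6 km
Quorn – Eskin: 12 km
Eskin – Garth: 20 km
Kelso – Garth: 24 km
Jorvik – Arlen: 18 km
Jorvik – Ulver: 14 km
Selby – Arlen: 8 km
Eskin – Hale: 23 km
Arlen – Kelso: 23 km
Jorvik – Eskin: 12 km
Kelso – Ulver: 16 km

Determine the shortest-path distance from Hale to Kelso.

Settle nodes by increasing distance from Hale:
Hale: 0
Eskin: 23  (via Hale)
Selby: 29  (via Eskin)
Jorvik: 35  (via Eskin)
Quorn: 35  (via Eskin)
Arlen: 37  (via Selby)
Garth: 43  (via Eskin)
Kelso: 48  (via Jorvik)
Shortest route: Hale → Eskin → Jorvik → Kelso = 48 km.

48 km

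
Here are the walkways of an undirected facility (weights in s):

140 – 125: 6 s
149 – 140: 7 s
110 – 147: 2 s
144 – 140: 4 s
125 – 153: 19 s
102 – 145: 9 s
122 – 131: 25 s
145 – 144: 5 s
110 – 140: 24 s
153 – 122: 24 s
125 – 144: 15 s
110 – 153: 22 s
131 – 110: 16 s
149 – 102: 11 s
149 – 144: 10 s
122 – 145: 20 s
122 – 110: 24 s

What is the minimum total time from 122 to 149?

Compare a few routes:
122–145–102–149: 20+9+11 = 40
122–145–144–140–149: 20+5+4+7 = 36
122–145–144–149: 20+5+10 = 35
The minimum is 35 s via 122–145–144–149.

35 s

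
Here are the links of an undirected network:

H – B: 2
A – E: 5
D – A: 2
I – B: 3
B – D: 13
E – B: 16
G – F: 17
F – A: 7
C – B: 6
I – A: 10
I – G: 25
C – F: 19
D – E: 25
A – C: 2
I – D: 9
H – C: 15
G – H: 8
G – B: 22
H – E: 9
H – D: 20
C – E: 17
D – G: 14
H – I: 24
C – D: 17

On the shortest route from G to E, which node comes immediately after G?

H

Enumerating some paths:
G–H–E: 8+9 = 17
G–H–B–C–A–E: 8+2+6+2+5 = 23
G–D–A–E: 14+2+5 = 21
Cheapest is G–H–E at 17.
So from G the first move is to H.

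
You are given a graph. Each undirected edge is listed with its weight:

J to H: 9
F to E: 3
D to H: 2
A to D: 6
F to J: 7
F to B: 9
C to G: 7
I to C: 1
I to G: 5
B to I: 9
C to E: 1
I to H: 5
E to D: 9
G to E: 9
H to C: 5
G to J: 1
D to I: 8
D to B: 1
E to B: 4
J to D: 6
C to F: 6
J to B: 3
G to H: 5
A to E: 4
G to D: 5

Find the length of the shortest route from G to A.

Shortest distances from G:
G: 0
J: 1  (via G)
B: 4  (via J)
D: 5  (via G)
H: 5  (via G)
I: 5  (via G)
C: 6  (via I)
E: 7  (via C)
F: 8  (via J)
A: 11  (via D)
Shortest route: G–D–A = 11.

11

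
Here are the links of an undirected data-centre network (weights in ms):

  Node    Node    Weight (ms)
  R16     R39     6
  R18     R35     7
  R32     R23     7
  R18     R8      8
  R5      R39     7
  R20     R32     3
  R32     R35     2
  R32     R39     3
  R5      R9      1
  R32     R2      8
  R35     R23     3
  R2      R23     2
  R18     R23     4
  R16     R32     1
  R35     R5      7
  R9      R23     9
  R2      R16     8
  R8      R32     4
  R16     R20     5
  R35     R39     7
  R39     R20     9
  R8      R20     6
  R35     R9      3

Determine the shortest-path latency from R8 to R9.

Compare a few routes:
R8 → R20 → R32 → R35 → R9: 6+3+2+3 = 14
R8 → R32 → R39 → R5 → R9: 4+3+7+1 = 15
R8 → R32 → R35 → R9: 4+2+3 = 9
R8 → R32 → R35 → R5 → R9: 4+2+7+1 = 14
Cheapest is R8 → R32 → R35 → R9 at 9 ms.

9 ms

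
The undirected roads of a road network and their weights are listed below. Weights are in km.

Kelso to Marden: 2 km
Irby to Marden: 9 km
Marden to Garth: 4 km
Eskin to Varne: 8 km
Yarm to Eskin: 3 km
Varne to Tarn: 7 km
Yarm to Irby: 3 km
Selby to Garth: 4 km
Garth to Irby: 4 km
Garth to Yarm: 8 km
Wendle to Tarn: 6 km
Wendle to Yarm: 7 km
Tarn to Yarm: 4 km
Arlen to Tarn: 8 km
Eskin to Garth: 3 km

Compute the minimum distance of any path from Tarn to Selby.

14 km

Shortest distances from Tarn:
Tarn: 0
Yarm: 4  (via Tarn)
Wendle: 6  (via Tarn)
Eskin: 7  (via Yarm)
Varne: 7  (via Tarn)
Irby: 7  (via Yarm)
Arlen: 8  (via Tarn)
Garth: 10  (via Eskin)
Selby: 14  (via Garth)
Shortest route: Tarn → Yarm → Eskin → Garth → Selby = 14 km.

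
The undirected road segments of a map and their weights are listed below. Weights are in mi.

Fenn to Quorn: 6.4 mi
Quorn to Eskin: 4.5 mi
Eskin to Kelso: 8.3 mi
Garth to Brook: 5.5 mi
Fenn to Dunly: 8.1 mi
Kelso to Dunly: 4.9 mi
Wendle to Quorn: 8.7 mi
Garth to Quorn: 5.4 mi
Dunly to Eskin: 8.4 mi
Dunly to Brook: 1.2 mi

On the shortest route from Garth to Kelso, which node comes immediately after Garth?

Brook

Candidate routes:
Garth - Brook - Dunly - Kelso: 5.5+1.2+4.9 = 11.6
Garth - Brook - Dunly - Eskin - Kelso: 5.5+1.2+8.4+8.3 = 23.4
Garth - Quorn - Eskin - Kelso: 5.4+4.5+8.3 = 18.2
Garth - Quorn - Eskin - Dunly - Kelso: 5.4+4.5+8.4+4.9 = 23.2
The minimum is 11.6 mi via Garth - Brook - Dunly - Kelso.
So from Garth the first move is to Brook.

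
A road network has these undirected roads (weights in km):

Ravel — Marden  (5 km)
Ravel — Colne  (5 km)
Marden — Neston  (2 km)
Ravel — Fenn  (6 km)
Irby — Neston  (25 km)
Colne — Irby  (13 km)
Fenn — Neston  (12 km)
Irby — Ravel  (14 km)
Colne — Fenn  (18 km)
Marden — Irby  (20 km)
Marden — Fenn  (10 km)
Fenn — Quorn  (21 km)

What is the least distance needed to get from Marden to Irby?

19 km

Running Dijkstra from Marden:
Marden: 0
Neston: 2  (via Marden)
Ravel: 5  (via Marden)
Fenn: 10  (via Marden)
Colne: 10  (via Ravel)
Irby: 19  (via Ravel)
Shortest route: Marden → Ravel → Irby = 19 km.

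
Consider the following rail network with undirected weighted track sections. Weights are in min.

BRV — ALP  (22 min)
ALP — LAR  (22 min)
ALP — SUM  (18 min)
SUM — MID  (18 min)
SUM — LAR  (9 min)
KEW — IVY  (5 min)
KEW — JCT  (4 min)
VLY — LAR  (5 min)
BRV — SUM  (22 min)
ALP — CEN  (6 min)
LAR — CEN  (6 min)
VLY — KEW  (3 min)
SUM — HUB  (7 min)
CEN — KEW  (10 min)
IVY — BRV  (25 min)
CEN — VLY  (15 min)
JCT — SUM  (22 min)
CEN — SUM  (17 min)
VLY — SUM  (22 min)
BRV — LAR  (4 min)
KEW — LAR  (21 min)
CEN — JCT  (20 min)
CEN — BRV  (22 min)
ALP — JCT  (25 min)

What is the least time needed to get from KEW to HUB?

Candidate routes:
KEW → JCT → SUM → HUB: 4+22+7 = 33
KEW → CEN → LAR → SUM → HUB: 10+6+9+7 = 32
KEW → VLY → SUM → HUB: 3+22+7 = 32
KEW → VLY → LAR → SUM → HUB: 3+5+9+7 = 24
Cheapest is KEW → VLY → LAR → SUM → HUB at 24 min.

24 min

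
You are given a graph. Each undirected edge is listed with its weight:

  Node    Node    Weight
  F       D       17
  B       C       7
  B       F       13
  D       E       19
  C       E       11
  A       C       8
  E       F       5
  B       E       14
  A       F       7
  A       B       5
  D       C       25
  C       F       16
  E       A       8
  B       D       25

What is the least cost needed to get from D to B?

Settle nodes by increasing distance from D:
D: 0
F: 17  (via D)
E: 19  (via D)
A: 24  (via F)
B: 25  (via D)
Shortest route: D → B = 25.

25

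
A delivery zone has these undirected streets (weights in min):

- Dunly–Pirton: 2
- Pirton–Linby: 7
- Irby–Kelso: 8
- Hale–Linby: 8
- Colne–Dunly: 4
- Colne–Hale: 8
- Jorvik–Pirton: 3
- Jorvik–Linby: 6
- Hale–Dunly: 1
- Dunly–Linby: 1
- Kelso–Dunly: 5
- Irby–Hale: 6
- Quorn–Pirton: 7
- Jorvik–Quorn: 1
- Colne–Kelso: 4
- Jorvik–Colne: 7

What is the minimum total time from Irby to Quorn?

Running Dijkstra from Irby:
Irby: 0
Hale: 6  (via Irby)
Dunly: 7  (via Hale)
Kelso: 8  (via Irby)
Linby: 8  (via Dunly)
Pirton: 9  (via Dunly)
Colne: 11  (via Dunly)
Jorvik: 12  (via Pirton)
Quorn: 13  (via Jorvik)
Shortest route: Irby–Hale–Dunly–Pirton–Jorvik–Quorn = 13 min.

13 min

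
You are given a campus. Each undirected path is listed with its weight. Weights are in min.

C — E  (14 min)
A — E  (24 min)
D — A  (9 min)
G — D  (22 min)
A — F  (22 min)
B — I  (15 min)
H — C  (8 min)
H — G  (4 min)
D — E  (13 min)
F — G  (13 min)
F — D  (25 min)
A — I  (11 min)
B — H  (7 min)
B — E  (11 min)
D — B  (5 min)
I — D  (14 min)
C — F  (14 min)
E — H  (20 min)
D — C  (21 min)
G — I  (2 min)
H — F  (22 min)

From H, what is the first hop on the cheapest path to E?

B

Compare a few routes:
H → C → E: 8+14 = 22
H → B → D → E: 7+5+13 = 25
H → B → E: 7+11 = 18
H → E: 20 = 20
The minimum is 18 min via H → B → E.
So from H the first move is to B.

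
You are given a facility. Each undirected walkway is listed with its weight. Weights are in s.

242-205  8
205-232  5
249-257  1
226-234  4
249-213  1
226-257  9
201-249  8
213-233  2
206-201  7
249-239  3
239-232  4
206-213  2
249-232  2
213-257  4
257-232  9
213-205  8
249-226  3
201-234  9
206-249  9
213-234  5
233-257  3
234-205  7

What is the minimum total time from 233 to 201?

11 s

Running Dijkstra from 233:
233: 0
213: 2  (via 233)
249: 3  (via 213)
257: 3  (via 233)
206: 4  (via 213)
232: 5  (via 249)
239: 6  (via 249)
226: 6  (via 249)
234: 7  (via 213)
205: 10  (via 213)
201: 11  (via 249)
Shortest route: 233 → 213 → 249 → 201 = 11 s.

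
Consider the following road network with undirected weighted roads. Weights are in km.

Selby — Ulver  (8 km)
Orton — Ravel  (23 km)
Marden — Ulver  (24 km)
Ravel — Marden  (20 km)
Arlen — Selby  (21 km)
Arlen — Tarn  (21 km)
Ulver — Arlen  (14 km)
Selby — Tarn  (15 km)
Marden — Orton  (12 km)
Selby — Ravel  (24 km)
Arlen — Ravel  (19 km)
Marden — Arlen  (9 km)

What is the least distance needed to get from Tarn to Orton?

Compare a few routes:
Tarn–Selby–Arlen–Marden–Orton: 15+21+9+12 = 57
Tarn–Arlen–Marden–Orton: 21+9+12 = 42
The minimum is 42 km via Tarn–Arlen–Marden–Orton.

42 km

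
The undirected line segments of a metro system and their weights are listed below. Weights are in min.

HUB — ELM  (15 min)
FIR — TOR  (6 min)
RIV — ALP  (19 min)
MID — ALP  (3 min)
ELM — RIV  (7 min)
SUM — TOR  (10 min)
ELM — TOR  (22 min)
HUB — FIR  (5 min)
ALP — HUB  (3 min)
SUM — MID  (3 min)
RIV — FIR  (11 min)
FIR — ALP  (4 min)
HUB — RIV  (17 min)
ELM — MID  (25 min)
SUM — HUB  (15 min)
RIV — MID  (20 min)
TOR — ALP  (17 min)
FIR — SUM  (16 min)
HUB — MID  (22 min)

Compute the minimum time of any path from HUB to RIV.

16 min

Shortest distances from HUB:
HUB: 0
ALP: 3  (via HUB)
FIR: 5  (via HUB)
MID: 6  (via ALP)
SUM: 9  (via MID)
TOR: 11  (via FIR)
ELM: 15  (via HUB)
RIV: 16  (via FIR)
Shortest route: HUB–FIR–RIV = 16 min.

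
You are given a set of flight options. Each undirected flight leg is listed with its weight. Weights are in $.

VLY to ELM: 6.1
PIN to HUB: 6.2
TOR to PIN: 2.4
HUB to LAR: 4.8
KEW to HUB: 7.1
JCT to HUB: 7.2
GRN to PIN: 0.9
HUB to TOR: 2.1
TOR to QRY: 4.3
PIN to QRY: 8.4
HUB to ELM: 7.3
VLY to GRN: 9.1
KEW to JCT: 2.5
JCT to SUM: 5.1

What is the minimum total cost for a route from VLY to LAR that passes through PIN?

$19.3

Best VLY to PIN: VLY → GRN → PIN costing 10
Best PIN to LAR: PIN → TOR → HUB → LAR costing 9.3
Total via PIN: 10 + 9.3 = $19.3.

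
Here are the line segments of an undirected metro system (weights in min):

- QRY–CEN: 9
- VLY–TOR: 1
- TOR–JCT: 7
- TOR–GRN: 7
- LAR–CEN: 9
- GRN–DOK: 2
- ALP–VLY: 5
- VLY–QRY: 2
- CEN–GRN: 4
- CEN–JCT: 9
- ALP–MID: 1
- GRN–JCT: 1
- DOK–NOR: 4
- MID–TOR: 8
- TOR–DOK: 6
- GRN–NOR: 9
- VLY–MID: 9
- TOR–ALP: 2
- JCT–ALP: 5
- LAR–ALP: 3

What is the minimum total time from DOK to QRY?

9 min

Candidate routes:
DOK–TOR–VLY–QRY: 6+1+2 = 9
DOK–GRN–TOR–VLY–QRY: 2+7+1+2 = 12
DOK–GRN–JCT–TOR–VLY–QRY: 2+1+7+1+2 = 13
The minimum is 9 min via DOK–TOR–VLY–QRY.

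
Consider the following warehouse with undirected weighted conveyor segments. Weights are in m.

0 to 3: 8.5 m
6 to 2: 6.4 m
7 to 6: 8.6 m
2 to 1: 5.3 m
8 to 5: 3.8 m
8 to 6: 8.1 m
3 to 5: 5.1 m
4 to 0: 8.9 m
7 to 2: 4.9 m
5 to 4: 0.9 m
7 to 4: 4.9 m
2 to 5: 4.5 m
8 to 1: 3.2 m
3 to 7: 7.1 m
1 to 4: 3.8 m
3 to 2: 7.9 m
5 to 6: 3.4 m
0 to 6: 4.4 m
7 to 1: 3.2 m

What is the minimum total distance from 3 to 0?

8.5 m

Enumerating some paths:
3 → 5 → 4 → 0: 5.1+0.9+8.9 = 14.9
3 → 0: 8.5 = 8.5
3 → 5 → 6 → 0: 5.1+3.4+4.4 = 12.9
Cheapest is 3 → 0 at 8.5 m.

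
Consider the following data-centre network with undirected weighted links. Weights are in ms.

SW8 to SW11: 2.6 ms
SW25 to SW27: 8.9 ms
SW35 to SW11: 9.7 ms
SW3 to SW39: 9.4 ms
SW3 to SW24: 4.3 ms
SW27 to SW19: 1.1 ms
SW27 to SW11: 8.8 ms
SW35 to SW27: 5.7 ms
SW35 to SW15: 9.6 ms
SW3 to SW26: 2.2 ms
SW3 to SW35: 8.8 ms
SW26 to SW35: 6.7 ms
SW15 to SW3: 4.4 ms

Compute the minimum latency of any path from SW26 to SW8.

Shortest distances from SW26:
SW26: 0
SW3: 2.2  (via SW26)
SW24: 6.5  (via SW3)
SW15: 6.6  (via SW3)
SW35: 6.7  (via SW26)
SW39: 11.6  (via SW3)
SW27: 12.4  (via SW35)
SW19: 13.5  (via SW27)
SW11: 16.4  (via SW35)
SW8: 19  (via SW11)
Shortest route: SW26 → SW35 → SW11 → SW8 = 19 ms.

19 ms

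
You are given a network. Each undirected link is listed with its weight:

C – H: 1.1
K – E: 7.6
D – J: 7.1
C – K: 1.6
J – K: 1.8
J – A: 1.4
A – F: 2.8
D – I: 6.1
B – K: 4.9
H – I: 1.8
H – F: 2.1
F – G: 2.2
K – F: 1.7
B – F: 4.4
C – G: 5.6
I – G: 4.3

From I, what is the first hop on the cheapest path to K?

Candidate routes:
I → H → F → K: 1.8+2.1+1.7 = 5.6
I → H → C → K: 1.8+1.1+1.6 = 4.5
Cheapest is I → H → C → K at 4.5.
So from I the first move is to H.

H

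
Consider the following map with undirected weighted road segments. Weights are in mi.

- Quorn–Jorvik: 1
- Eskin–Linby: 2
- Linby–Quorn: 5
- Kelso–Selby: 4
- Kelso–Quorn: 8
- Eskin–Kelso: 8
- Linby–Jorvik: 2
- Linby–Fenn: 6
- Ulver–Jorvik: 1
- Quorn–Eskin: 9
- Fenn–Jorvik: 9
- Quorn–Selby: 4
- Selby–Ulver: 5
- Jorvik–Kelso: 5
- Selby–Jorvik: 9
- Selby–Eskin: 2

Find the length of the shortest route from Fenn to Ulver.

9 mi

Candidate routes:
Fenn–Jorvik–Ulver: 9+1 = 10
Fenn–Linby–Jorvik–Ulver: 6+2+1 = 9
Cheapest is Fenn–Linby–Jorvik–Ulver at 9 mi.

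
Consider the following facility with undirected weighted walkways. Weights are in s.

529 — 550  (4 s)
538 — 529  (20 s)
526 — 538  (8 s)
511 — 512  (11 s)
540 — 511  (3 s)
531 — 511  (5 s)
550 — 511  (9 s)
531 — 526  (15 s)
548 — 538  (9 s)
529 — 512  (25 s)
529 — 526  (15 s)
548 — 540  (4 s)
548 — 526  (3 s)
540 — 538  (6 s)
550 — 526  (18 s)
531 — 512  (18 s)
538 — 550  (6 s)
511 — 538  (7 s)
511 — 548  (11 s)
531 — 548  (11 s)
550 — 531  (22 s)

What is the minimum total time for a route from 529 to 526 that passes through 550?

18 s

Shortest 529→550: 529–550 = 4
Best 550 to 526: 550–538–526 costing 14
Total via 550: 4 + 14 = 18 s.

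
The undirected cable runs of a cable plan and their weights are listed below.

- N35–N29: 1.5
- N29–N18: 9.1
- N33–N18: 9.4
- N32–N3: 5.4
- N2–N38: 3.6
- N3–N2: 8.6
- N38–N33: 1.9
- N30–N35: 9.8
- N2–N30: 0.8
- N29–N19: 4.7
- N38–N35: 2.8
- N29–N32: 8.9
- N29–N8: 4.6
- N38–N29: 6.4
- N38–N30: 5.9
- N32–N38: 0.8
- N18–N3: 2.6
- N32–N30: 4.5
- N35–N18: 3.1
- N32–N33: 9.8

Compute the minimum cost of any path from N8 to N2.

12.5

Candidate routes:
N8 → N29 → N35 → N38 → N2: 4.6+1.5+2.8+3.6 = 12.5
N8 → N29 → N35 → N38 → N32 → N30 → N2: 4.6+1.5+2.8+0.8+4.5+0.8 = 15
N8 → N29 → N38 → N2: 4.6+6.4+3.6 = 14.6
Cheapest is N8 → N29 → N35 → N38 → N2 at 12.5.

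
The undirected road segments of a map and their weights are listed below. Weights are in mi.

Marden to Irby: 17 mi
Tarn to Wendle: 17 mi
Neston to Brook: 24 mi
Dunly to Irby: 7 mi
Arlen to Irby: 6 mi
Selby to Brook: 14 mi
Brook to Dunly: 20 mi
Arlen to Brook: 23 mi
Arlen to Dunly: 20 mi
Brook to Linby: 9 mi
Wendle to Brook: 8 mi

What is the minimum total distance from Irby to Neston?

51 mi

Shortest distances from Irby:
Irby: 0
Arlen: 6  (via Irby)
Dunly: 7  (via Irby)
Marden: 17  (via Irby)
Brook: 27  (via Dunly)
Wendle: 35  (via Brook)
Linby: 36  (via Brook)
Selby: 41  (via Brook)
Neston: 51  (via Brook)
Shortest route: Irby → Dunly → Brook → Neston = 51 mi.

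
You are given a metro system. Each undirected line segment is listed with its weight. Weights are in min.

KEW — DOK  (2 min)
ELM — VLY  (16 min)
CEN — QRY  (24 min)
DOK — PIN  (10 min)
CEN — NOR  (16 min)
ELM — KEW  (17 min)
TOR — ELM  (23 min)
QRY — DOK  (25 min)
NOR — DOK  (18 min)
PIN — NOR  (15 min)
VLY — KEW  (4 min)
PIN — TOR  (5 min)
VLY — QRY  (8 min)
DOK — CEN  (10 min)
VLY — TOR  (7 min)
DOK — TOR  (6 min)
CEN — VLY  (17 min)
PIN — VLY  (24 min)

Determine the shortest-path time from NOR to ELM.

37 min

Enumerating some paths:
NOR - DOK - KEW - VLY - ELM: 18+2+4+16 = 40
NOR - DOK - KEW - ELM: 18+2+17 = 37
The minimum is 37 min via NOR - DOK - KEW - ELM.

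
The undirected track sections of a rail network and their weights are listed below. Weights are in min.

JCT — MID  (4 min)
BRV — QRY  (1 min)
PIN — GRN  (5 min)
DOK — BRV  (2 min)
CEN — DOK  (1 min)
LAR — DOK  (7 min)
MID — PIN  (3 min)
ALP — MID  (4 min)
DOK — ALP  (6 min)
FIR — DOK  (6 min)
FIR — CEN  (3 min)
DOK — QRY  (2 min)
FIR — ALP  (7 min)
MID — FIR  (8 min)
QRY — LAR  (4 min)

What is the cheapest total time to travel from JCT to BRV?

Settle nodes by increasing distance from JCT:
JCT: 0
MID: 4  (via JCT)
PIN: 7  (via MID)
ALP: 8  (via MID)
FIR: 12  (via MID)
GRN: 12  (via PIN)
DOK: 14  (via ALP)
CEN: 15  (via FIR)
QRY: 16  (via DOK)
BRV: 16  (via DOK)
Shortest route: JCT–MID–ALP–DOK–BRV = 16 min.

16 min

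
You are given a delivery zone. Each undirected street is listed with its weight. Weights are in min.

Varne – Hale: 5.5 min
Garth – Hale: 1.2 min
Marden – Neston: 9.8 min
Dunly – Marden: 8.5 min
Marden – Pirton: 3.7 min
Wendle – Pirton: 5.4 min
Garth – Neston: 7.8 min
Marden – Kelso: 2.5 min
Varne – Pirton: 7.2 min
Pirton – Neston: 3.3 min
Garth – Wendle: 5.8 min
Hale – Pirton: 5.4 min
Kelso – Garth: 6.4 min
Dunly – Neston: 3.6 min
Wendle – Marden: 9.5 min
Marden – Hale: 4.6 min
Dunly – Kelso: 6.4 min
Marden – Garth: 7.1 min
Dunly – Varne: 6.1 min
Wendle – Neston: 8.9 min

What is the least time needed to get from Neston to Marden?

7 min

Enumerating some paths:
Neston → Marden: 9.8 = 9.8
Neston → Pirton → Marden: 3.3+3.7 = 7
The minimum is 7 min via Neston → Pirton → Marden.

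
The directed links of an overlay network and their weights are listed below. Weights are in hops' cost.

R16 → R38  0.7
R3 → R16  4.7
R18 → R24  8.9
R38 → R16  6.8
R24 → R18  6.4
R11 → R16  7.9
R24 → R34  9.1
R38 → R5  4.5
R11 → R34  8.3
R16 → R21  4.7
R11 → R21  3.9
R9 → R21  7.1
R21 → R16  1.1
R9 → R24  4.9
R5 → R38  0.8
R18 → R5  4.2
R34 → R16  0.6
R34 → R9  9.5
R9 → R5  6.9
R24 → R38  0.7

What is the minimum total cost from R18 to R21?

Compare a few routes:
R18–R5–R38–R16–R21: 4.2+0.8+6.8+4.7 = 16.5
R18–R24–R34–R16–R21: 8.9+9.1+0.6+4.7 = 23.3
R18–R24–R38–R16–R21: 8.9+0.7+6.8+4.7 = 21.1
The minimum is 16.5 hops' cost via R18–R5–R38–R16–R21.

16.5 hops' cost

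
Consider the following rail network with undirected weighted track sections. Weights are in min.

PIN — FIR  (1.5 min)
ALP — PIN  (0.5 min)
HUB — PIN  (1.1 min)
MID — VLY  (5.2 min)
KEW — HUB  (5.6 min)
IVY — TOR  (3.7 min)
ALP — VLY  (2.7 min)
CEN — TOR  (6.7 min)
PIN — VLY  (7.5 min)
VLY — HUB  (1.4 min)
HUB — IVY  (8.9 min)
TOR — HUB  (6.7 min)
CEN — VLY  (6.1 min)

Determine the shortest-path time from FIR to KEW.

8.2 min

Enumerating some paths:
FIR - PIN - ALP - VLY - HUB - KEW: 1.5+0.5+2.7+1.4+5.6 = 11.7
FIR - PIN - VLY - HUB - KEW: 1.5+7.5+1.4+5.6 = 16
FIR - PIN - HUB - KEW: 1.5+1.1+5.6 = 8.2
The minimum is 8.2 min via FIR - PIN - HUB - KEW.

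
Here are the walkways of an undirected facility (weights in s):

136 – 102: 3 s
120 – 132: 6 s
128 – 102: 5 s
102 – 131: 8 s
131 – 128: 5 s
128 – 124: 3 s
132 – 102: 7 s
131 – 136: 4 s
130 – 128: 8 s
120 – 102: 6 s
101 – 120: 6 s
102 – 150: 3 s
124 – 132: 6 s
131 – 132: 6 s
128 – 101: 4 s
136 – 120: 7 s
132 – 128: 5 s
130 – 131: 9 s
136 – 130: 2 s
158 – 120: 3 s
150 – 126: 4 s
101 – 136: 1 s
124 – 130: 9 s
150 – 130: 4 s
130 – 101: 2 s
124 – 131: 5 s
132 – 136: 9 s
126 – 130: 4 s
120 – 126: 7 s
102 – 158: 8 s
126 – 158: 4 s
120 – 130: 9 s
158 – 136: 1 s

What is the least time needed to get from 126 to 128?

10 s

Settle nodes by increasing distance from 126:
126: 0
130: 4  (via 126)
150: 4  (via 126)
158: 4  (via 126)
136: 5  (via 158)
101: 6  (via 130)
102: 7  (via 150)
120: 7  (via 126)
131: 9  (via 136)
128: 10  (via 101)
Shortest route: 126–130–101–128 = 10 s.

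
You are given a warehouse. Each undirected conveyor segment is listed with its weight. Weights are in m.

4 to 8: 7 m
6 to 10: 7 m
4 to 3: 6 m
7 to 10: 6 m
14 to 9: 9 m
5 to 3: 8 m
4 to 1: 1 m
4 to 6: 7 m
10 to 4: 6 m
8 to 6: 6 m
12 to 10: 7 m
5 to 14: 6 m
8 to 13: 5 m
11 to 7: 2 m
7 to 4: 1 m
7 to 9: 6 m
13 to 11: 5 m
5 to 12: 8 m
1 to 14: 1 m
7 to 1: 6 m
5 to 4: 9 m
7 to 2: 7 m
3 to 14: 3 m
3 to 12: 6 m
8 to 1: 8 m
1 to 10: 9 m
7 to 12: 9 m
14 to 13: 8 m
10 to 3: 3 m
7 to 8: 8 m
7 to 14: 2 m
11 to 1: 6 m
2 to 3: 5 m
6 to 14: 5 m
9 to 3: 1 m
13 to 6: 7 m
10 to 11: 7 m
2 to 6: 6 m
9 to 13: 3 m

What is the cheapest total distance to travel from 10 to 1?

7 m

Compare a few routes:
10 - 4 - 1: 6+1 = 7
10 - 7 - 4 - 1: 6+1+1 = 8
Cheapest is 10 - 4 - 1 at 7 m.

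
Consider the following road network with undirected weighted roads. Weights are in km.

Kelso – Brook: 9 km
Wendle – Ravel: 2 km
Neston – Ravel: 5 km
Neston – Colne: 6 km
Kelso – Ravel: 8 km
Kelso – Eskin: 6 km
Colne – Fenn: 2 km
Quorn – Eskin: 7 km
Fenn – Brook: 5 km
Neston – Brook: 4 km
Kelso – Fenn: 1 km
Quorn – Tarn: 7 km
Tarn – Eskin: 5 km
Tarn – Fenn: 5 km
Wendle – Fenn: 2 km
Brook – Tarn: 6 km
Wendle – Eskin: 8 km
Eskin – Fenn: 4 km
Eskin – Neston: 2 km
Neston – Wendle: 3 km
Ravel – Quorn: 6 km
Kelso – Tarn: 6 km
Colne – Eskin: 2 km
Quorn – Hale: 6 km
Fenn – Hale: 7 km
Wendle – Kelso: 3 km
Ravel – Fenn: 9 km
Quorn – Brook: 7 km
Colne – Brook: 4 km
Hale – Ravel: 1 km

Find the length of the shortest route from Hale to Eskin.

8 km

Running Dijkstra from Hale:
Hale: 0
Ravel: 1  (via Hale)
Wendle: 3  (via Ravel)
Fenn: 5  (via Wendle)
Quorn: 6  (via Hale)
Neston: 6  (via Ravel)
Kelso: 6  (via Wendle)
Colne: 7  (via Fenn)
Eskin: 8  (via Neston)
Shortest route: Hale–Ravel–Neston–Eskin = 8 km.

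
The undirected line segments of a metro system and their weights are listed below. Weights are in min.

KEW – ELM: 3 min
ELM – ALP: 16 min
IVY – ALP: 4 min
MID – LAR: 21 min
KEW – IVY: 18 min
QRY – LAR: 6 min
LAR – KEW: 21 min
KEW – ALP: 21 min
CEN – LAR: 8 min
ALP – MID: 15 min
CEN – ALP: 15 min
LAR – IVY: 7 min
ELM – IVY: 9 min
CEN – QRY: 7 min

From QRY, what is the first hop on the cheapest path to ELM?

LAR

Enumerating some paths:
QRY–LAR–KEW–ELM: 6+21+3 = 30
QRY–LAR–IVY–ELM: 6+7+9 = 22
The minimum is 22 min via QRY–LAR–IVY–ELM.
So from QRY the first move is to LAR.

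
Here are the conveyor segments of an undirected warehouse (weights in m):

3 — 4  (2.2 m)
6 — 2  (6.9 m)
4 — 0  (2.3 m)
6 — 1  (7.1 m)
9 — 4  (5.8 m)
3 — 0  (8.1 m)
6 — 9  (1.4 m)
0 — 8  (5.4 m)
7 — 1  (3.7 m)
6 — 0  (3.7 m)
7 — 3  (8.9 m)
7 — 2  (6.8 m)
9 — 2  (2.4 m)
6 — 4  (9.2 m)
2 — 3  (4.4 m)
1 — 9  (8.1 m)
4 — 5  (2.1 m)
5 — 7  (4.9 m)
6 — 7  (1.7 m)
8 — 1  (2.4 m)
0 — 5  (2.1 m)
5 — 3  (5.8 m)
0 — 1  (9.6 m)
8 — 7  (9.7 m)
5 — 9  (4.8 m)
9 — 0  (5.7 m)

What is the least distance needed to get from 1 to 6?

5.4 m

Enumerating some paths:
1–6: 7.1 = 7.1
1–7–6: 3.7+1.7 = 5.4
The minimum is 5.4 m via 1–7–6.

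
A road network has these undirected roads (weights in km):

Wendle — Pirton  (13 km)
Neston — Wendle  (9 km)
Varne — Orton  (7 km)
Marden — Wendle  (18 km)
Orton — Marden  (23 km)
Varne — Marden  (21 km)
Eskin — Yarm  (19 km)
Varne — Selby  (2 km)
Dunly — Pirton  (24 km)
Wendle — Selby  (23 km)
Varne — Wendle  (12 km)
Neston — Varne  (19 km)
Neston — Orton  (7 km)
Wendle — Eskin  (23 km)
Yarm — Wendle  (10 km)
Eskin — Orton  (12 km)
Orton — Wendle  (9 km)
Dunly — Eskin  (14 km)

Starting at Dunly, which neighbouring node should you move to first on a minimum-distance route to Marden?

Candidate routes:
Dunly → Eskin → Orton → Varne → Marden: 14+12+7+21 = 54
Dunly → Eskin → Orton → Marden: 14+12+23 = 49
Dunly → Eskin → Orton → Wendle → Marden: 14+12+9+18 = 53
The minimum is 49 km via Dunly → Eskin → Orton → Marden.
So from Dunly the first move is to Eskin.

Eskin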